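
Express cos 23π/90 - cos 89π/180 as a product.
cos 23π/90 - cos 89π/180 = -2 sin(3π/8) sin(-43π/360)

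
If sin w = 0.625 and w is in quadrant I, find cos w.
cos w = 0.7806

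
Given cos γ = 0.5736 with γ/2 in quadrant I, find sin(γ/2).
sin(γ/2) = ±√((1 - cos γ)/2); positive since γ/2 ∈ QI, so sin(γ/2) = 0.4617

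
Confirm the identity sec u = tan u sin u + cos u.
RHS = sin²u/cos u + cos u = (sin²u + cos²u)/cos u = 1/cos u = sec u = LHS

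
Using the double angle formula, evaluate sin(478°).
sin(478°) = 2 sin 239° cos 239° = 0.8829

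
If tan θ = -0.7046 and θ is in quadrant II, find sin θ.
sin θ = 0.576 (using tan²θ + 1 = sec²θ)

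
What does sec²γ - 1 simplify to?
sec²γ - 1 = tan²γ (using Pythagorean identity)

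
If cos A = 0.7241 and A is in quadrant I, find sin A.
sin A = 0.6897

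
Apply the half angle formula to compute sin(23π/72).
sin(23π/72) = √((1 - cos 23π/36)/2) = 0.8434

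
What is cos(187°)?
cos(187°) = -0.9925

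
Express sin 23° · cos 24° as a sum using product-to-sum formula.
sin 23° cos 24° = (1/2)[sin(23°+24°) + sin(23°-24°)]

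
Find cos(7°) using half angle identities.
cos(7°) = √((1 + cos 14°)/2) = 0.9925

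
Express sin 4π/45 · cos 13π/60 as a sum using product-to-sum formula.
sin 4π/45 cos 13π/60 = (1/2)[sin(4π/45+13π/60) + sin(4π/45-13π/60)]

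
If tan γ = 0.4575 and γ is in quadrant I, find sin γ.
sin γ = 0.416 (using tan²γ + 1 = sec²γ)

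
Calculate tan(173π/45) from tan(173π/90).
tan(173π/45) = 2 tan 173π/90 / (1 - tan²173π/90) = -0.5317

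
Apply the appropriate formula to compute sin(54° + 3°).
sin(54° + 3°) = sin 54° cos 3° + cos 54° sin 3° = 0.8387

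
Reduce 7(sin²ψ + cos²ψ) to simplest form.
7(sin²ψ + cos²ψ) = 7 (using Pythagorean identity)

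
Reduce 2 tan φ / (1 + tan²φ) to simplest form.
2 tan φ / (1 + tan²φ) = sin(2φ) (using Double angle)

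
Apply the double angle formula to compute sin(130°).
sin(130°) = 2 sin 65° cos 65° = 0.766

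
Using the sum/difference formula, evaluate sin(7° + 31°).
sin(7° + 31°) = sin 7° cos 31° + cos 7° sin 31° = 0.6157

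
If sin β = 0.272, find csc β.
csc β = 1/sin β = 3.676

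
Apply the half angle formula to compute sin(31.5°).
sin(31.5°) = √((1 - cos 63°)/2) = 0.5225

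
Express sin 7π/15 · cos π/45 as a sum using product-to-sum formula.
sin 7π/15 cos π/45 = (1/2)[sin(7π/15+π/45) + sin(7π/15-π/45)]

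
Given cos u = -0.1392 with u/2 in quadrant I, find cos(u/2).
cos(u/2) = ±√((1 + cos u)/2); positive since u/2 ∈ QI, so cos(u/2) = 0.656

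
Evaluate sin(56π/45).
sin(56π/45) = -0.6947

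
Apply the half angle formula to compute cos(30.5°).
cos(30.5°) = √((1 + cos 61°)/2) = 0.8616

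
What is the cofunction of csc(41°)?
csc(41°) = sec(90° - 41°) = sec(49°)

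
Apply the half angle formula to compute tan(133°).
tan(133°) = sin 266° / (1 + cos 266°) = -1.072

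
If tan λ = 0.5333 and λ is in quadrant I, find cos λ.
cos λ = 0.8824 (using tan²λ + 1 = sec²λ)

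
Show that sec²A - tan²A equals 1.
LHS = 1/cos²A - sin²A/cos²A = (1 - sin²A)/cos²A = cos²A/cos²A = 1 = RHS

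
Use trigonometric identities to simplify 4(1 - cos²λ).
4(1 - cos²λ) = 4(sin²λ) (using Pythagorean identity)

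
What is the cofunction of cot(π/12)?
cot(π/12) = tan(π/2 - π/12) = tan(5π/12)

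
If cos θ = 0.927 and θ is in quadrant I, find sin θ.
sin θ = 0.3751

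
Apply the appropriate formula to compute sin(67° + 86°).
sin(67° + 86°) = sin 67° cos 86° + cos 67° sin 86° = 0.454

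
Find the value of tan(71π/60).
tan(71π/60) = 0.6494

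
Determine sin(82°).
sin(82°) = 0.9903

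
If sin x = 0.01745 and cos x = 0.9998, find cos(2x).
cos(2x) = cos²x - sin²x = 0.9993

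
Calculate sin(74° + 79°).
sin(74° + 79°) = sin 74° cos 79° + cos 74° sin 79° = 0.454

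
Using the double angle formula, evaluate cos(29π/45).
cos(29π/45) = cos²29π/90 - sin²29π/90 = -0.4384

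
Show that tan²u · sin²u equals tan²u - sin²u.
RHS = sin²u/cos²u - sin²u = sin²u(1/cos²u - 1) = sin²u · (1 - cos²u)/cos²u = sin²u · sin²u/cos²u = sin²u · tan²u = LHS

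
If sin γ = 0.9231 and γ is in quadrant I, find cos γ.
cos γ = 0.3846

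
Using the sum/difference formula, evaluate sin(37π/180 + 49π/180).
sin(37π/180 + 49π/180) = sin 37π/180 cos 49π/180 + cos 37π/180 sin 49π/180 = 0.9976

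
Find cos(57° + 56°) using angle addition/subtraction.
cos(57° + 56°) = cos 57° cos 56° - sin 57° sin 56° = -0.3907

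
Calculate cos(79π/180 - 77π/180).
cos(79π/180 - 77π/180) = cos 79π/180 cos 77π/180 + sin 79π/180 sin 77π/180 = 0.9994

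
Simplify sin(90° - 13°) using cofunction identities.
sin(90° - 13°) = cos(13°)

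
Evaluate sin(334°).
sin(334°) = -0.4384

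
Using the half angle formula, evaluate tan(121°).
tan(121°) = sin 242° / (1 + cos 242°) = -1.664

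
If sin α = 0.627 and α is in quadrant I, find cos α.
cos α = 0.779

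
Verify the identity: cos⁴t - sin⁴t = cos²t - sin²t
LHS = (cos²t - sin²t)(cos²t + sin²t) = (cos²t - sin²t) · 1 = cos²t - sin²t = RHS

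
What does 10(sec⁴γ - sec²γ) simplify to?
10(sec⁴γ - sec²γ) = 10(tan⁴γ + tan²γ) (using Pythagorean)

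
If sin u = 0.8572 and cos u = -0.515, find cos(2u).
cos(2u) = cos²u - sin²u = -0.4696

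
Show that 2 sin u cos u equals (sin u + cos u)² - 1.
RHS = sin²u + 2 sin u cos u + cos²u - 1 = (sin²u + cos²u) + 2 sin u cos u - 1 = 1 + 2 sin u cos u - 1 = 2 sin u cos u = LHS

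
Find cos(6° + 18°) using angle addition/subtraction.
cos(6° + 18°) = cos 6° cos 18° - sin 6° sin 18° = 0.9135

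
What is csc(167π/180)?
csc(167π/180) = 4.445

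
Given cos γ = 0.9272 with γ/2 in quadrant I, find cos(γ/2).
cos(γ/2) = ±√((1 + cos γ)/2); positive since γ/2 ∈ QI, so cos(γ/2) = 0.9816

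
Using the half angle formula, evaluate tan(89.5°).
tan(89.5°) = sin 179° / (1 + cos 179°) = 114.6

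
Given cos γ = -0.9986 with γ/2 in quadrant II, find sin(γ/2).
sin(γ/2) = ±√((1 - cos γ)/2); positive since γ/2 ∈ QII, so sin(γ/2) = 0.9996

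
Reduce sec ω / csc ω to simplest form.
sec ω / csc ω = tan ω (using Reciprocal identities)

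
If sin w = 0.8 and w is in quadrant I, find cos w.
cos w = 0.6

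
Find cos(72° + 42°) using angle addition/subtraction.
cos(72° + 42°) = cos 72° cos 42° - sin 72° sin 42° = -0.4067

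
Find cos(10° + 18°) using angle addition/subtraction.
cos(10° + 18°) = cos 10° cos 18° - sin 10° sin 18° = 0.8829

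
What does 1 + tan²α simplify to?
1 + tan²α = sec²α (using Pythagorean identity)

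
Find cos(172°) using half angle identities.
cos(172°) = -√((1 + cos 344°)/2) = -0.9903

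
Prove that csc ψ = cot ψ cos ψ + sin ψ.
RHS = cos²ψ/sin ψ + sin ψ = (cos²ψ + sin²ψ)/sin ψ = 1/sin ψ = csc ψ = LHS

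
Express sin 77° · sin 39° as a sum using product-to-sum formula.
sin 77° sin 39° = (1/2)[cos(77°-39°) - cos(77°+39°)]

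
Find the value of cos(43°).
cos(43°) = 0.7314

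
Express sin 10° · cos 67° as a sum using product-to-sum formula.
sin 10° cos 67° = (1/2)[sin(10°+67°) + sin(10°-67°)]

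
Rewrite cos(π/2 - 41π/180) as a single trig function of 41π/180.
cos(π/2 - 41π/180) = sin(41π/180)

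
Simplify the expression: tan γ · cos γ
tan γ · cos γ = sin γ (using Quotient identity)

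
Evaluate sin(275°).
sin(275°) = -0.9962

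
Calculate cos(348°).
cos(348°) = 0.9781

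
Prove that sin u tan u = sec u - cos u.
RHS = 1/cos u - cos u = (1 - cos²u)/cos u = sin²u/cos u = sin u · (sin u/cos u) = sin u tan u = LHS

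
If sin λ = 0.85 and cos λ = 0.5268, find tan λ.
tan λ = sin λ / cos λ = 1.614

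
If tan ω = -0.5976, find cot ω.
cot ω = 1/tan ω = -1.673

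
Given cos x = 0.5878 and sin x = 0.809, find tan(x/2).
tan(x/2) = sin x / (1 + cos x) = 0.5095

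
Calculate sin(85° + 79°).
sin(85° + 79°) = sin 85° cos 79° + cos 85° sin 79° = 0.2756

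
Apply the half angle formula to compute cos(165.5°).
cos(165.5°) = -√((1 + cos 331°)/2) = -0.9681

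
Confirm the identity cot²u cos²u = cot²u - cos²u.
RHS = cos²u/sin²u - cos²u = cos²u(1/sin²u - 1) = cos²u · (1 - sin²u)/sin²u = cos²u · cos²u/sin²u = cos²u · cot²u = LHS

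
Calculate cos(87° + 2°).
cos(87° + 2°) = cos 87° cos 2° - sin 87° sin 2° = 0.01745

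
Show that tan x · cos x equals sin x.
LHS = (sin x/cos x) · cos x = sin x = RHS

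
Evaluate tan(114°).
tan(114°) = -2.246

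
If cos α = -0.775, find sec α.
sec α = 1/cos α = -1.29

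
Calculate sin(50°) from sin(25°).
sin(50°) = 2 sin 25° cos 25° = 0.766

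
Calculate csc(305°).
csc(305°) = -1.221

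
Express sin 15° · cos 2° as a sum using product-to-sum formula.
sin 15° cos 2° = (1/2)[sin(15°+2°) + sin(15°-2°)]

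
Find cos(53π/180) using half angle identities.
cos(53π/180) = √((1 + cos 53π/90)/2) = 0.6018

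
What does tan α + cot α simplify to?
tan α + cot α = sec α csc α (using Quotient identities)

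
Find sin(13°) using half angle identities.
sin(13°) = √((1 - cos 26°)/2) = 0.225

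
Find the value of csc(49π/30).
csc(49π/30) = -1.095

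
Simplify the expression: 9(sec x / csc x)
9(sec x / csc x) = 9(tan x) (using Reciprocal identities)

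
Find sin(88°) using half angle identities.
sin(88°) = √((1 - cos 176°)/2) = 0.9994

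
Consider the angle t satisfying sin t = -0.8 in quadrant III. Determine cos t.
cos t = ±√(1 - sin²t) = -0.6 (negative in QIII)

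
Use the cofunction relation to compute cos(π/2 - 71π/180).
cos(π/2 - 71π/180) = sin(71π/180) = 0.9455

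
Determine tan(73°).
tan(73°) = 3.271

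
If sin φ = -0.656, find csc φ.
csc φ = 1/sin φ = -1.524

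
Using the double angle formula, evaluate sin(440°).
sin(440°) = 2 sin 220° cos 220° = 0.9848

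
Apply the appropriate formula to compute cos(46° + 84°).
cos(46° + 84°) = cos 46° cos 84° - sin 46° sin 84° = -0.6428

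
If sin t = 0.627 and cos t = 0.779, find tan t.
tan t = sin t / cos t = 0.8049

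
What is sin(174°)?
sin(174°) = 0.1045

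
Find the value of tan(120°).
tan(120°) = -√3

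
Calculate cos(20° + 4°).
cos(20° + 4°) = cos 20° cos 4° - sin 20° sin 4° = 0.9135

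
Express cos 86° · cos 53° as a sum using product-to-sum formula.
cos 86° cos 53° = (1/2)[cos(86°-53°) + cos(86°+53°)]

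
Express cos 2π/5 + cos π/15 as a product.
cos 2π/5 + cos π/15 = 2 cos(7π/30) cos(π/6)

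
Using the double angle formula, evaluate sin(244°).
sin(244°) = 2 sin 122° cos 122° = -0.8988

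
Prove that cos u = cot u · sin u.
RHS = (cos u/sin u) · sin u = cos u = LHS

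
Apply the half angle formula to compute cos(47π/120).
cos(47π/120) = √((1 + cos 47π/60)/2) = 0.3338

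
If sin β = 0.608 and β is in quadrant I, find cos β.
cos β = 0.7939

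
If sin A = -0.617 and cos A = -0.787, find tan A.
tan A = sin A / cos A = 0.784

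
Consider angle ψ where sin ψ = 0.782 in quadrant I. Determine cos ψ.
cos ψ = √(1 - sin²ψ) = 0.6233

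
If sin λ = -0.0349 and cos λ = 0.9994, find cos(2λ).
cos(2λ) = cos²λ - sin²λ = 0.9976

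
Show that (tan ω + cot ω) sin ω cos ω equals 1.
LHS = (sin ω/cos ω + cos ω/sin ω) sin ω cos ω = ((sin²ω + cos²ω)/(sin ω cos ω)) · sin ω cos ω = sin²ω + cos²ω = 1 = RHS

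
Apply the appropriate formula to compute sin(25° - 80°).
sin(25° - 80°) = sin 25° cos 80° - cos 25° sin 80° = -0.8192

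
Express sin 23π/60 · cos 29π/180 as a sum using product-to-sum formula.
sin 23π/60 cos 29π/180 = (1/2)[sin(23π/60+29π/180) + sin(23π/60-29π/180)]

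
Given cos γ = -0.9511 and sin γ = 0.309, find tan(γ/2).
tan(γ/2) = sin γ / (1 + cos γ) = 6.319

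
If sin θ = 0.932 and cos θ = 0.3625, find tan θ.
tan θ = sin θ / cos θ = 2.571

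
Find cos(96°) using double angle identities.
cos(96°) = cos²48° - sin²48° = -0.1045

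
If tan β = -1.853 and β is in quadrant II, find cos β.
cos β = -0.4749 (using tan²β + 1 = sec²β)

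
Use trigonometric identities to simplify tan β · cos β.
tan β · cos β = sin β (using Quotient identity)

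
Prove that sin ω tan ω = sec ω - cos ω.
RHS = 1/cos ω - cos ω = (1 - cos²ω)/cos ω = sin²ω/cos ω = sin ω · (sin ω/cos ω) = sin ω tan ω = LHS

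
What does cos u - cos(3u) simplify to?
cos u - cos(3u) = 2 sin(2u) sin u (using Sum-to-product)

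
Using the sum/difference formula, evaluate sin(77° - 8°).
sin(77° - 8°) = sin 77° cos 8° - cos 77° sin 8° = 0.9336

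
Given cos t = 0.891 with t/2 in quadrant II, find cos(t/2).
cos(t/2) = ±√((1 + cos t)/2); negative since t/2 ∈ QII, so cos(t/2) = -0.9724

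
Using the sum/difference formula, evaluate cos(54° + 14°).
cos(54° + 14°) = cos 54° cos 14° - sin 54° sin 14° = 0.3746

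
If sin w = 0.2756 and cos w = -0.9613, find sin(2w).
sin(2w) = 2 sin w cos w = -0.5299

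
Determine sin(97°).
sin(97°) = 0.9925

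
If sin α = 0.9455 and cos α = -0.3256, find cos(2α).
cos(2α) = cos²α - sin²α = -0.788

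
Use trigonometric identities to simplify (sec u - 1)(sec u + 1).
(sec u - 1)(sec u + 1) = tan²u (using Diff. of squares)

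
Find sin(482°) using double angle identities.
sin(482°) = 2 sin 241° cos 241° = 0.848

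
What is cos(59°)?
cos(59°) = 0.515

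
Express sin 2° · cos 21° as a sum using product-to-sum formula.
sin 2° cos 21° = (1/2)[sin(2°+21°) + sin(2°-21°)]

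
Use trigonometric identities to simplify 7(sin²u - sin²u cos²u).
7(sin²u - sin²u cos²u) = 7(sin⁴u) (using Factoring)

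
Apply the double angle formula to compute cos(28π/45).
cos(28π/45) = cos²14π/45 - sin²14π/45 = -0.3746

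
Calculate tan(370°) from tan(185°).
tan(370°) = 2 tan 185° / (1 - tan²185°) = 0.1763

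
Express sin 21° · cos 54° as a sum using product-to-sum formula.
sin 21° cos 54° = (1/2)[sin(21°+54°) + sin(21°-54°)]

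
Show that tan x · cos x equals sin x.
LHS = (sin x/cos x) · cos x = sin x = RHS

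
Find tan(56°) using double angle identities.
tan(56°) = 2 tan 28° / (1 - tan²28°) = 1.483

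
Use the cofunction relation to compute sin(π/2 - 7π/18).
sin(π/2 - 7π/18) = cos(7π/18) = 0.342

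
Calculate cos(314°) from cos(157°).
cos(314°) = cos²157° - sin²157° = 0.6947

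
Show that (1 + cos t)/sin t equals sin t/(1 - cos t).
RHS = sin t(1 + cos t) / ((1 - cos t)(1 + cos t)) = sin t(1 + cos t) / (1 - cos²t) = sin t(1 + cos t) / sin²t = (1 + cos t)/sin t = LHS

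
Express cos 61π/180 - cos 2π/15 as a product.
cos 61π/180 - cos 2π/15 = -2 sin(17π/72) sin(37π/360)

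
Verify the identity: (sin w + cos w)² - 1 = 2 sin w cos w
LHS = sin²w + 2 sin w cos w + cos²w - 1 = (sin²w + cos²w) + 2 sin w cos w - 1 = 1 + 2 sin w cos w - 1 = 2 sin w cos w = RHS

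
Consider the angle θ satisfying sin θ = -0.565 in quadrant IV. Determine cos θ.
cos θ = √(1 - sin²θ) = 0.8251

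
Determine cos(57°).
cos(57°) = 0.5446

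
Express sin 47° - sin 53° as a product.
sin 47° - sin 53° = 2 cos(50°) sin(-3°)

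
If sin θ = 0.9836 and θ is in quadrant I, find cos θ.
cos θ = 0.1804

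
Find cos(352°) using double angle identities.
cos(352°) = cos²176° - sin²176° = 0.9903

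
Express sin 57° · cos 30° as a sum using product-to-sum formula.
sin 57° cos 30° = (1/2)[sin(57°+30°) + sin(57°-30°)]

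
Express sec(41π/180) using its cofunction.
sec(41π/180) = csc(π/2 - 41π/180) = csc(49π/180)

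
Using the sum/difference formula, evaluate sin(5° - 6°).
sin(5° - 6°) = sin 5° cos 6° - cos 5° sin 6° = -0.01745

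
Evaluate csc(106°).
csc(106°) = 1.04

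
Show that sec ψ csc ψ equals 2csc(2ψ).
RHS = 2/sin(2ψ) = 2/(2 sin ψ cos ψ) = 1/(sin ψ cos ψ) = (1/cos ψ)(1/sin ψ) = sec ψ csc ψ = LHS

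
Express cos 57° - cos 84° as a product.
cos 57° - cos 84° = -2 sin(70.5°) sin(-13.5°)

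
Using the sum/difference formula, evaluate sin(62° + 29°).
sin(62° + 29°) = sin 62° cos 29° + cos 62° sin 29° = 0.9998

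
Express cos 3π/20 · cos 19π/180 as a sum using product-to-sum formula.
cos 3π/20 cos 19π/180 = (1/2)[cos(3π/20-19π/180) + cos(3π/20+19π/180)]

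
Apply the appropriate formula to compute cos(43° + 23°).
cos(43° + 23°) = cos 43° cos 23° - sin 43° sin 23° = 0.4067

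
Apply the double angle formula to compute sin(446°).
sin(446°) = 2 sin 223° cos 223° = 0.9976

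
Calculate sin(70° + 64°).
sin(70° + 64°) = sin 70° cos 64° + cos 70° sin 64° = 0.7193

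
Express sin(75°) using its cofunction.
sin(75°) = cos(90° - 75°) = cos(15°)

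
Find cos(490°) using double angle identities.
cos(490°) = cos²245° - sin²245° = -0.6428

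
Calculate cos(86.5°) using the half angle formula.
cos(86.5°) = √((1 + cos 173°)/2) = 0.06105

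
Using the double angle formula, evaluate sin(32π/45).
sin(32π/45) = 2 sin 16π/45 cos 16π/45 = 0.788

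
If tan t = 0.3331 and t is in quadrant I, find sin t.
sin t = 0.316 (using tan²t + 1 = sec²t)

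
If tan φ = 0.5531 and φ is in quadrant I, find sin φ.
sin φ = 0.484 (using tan²φ + 1 = sec²φ)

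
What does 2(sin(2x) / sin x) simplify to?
2(sin(2x) / sin x) = 2(2 cos x) (using Double angle)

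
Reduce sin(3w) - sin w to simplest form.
sin(3w) - sin w = 2 cos(2w) sin w (using Sum-to-product)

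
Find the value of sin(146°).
sin(146°) = 0.5592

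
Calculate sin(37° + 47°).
sin(37° + 47°) = sin 37° cos 47° + cos 37° sin 47° = 0.9945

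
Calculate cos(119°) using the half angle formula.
cos(119°) = -√((1 + cos 238°)/2) = -0.4848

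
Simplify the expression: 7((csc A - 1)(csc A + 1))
7((csc A - 1)(csc A + 1)) = 7(cot²A) (using Diff. of squares)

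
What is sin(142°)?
sin(142°) = 0.6157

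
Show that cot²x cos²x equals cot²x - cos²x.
RHS = cos²x/sin²x - cos²x = cos²x(1/sin²x - 1) = cos²x · (1 - sin²x)/sin²x = cos²x · cos²x/sin²x = cos²x · cot²x = LHS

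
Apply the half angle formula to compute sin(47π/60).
sin(47π/60) = √((1 - cos 47π/30)/2) = 0.6293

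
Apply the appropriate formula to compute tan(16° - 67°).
tan(16° - 67°) = (tan 16° - tan 67°)/(1 + tan 16° tan 67°) = -1.235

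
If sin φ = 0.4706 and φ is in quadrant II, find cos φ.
cos φ = -0.8823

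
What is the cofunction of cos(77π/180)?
cos(77π/180) = sin(π/2 - 77π/180) = sin(13π/180)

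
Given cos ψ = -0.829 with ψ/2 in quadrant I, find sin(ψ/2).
sin(ψ/2) = ±√((1 - cos ψ)/2); positive since ψ/2 ∈ QI, so sin(ψ/2) = 0.9563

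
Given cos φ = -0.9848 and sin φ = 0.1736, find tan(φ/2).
tan(φ/2) = sin φ / (1 + cos φ) = 11.42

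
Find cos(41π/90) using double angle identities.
cos(41π/90) = cos²41π/180 - sin²41π/180 = 0.1392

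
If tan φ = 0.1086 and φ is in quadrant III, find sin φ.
sin φ = -0.108 (using tan²φ + 1 = sec²φ)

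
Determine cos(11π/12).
cos(11π/12) = -(√6+√2)/4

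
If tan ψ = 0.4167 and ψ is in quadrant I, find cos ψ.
cos ψ = 0.9231 (using tan²ψ + 1 = sec²ψ)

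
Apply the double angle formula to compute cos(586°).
cos(586°) = cos²293° - sin²293° = -0.6947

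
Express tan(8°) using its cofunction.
tan(8°) = cot(90° - 8°) = cot(82°)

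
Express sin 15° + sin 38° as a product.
sin 15° + sin 38° = 2 sin(26.5°) cos(-11.5°)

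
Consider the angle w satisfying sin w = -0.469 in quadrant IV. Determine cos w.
cos w = √(1 - sin²w) = 0.8832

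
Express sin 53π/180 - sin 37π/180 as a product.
sin 53π/180 - sin 37π/180 = 2 cos(π/4) sin(2π/45)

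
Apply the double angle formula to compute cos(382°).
cos(382°) = cos²191° - sin²191° = 0.9272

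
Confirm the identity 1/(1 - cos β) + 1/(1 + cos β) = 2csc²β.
LHS = [(1 + cos β) + (1 - cos β)] / [(1 - cos β)(1 + cos β)] = 2/(1 - cos²β) = 2/sin²β = 2csc²β = RHS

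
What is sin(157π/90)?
sin(157π/90) = -0.7193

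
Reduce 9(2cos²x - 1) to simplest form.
9(2cos²x - 1) = 9(cos(2x)) (using Double angle)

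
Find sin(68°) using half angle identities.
sin(68°) = √((1 - cos 136°)/2) = 0.9272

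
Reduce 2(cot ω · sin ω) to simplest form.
2(cot ω · sin ω) = 2(cos ω) (using Quotient identity)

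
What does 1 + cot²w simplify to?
1 + cot²w = csc²w (using Pythagorean identity)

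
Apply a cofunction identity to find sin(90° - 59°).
sin(90° - 59°) = cos(59°) = 0.515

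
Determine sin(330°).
sin(330°) = -1/2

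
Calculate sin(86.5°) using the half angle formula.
sin(86.5°) = √((1 - cos 173°)/2) = 0.9981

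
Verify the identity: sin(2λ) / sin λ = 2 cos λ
LHS = 2 sin λ cos λ / sin λ = 2 cos λ = RHS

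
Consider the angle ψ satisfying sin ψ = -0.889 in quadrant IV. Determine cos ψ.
cos ψ = √(1 - sin²ψ) = 0.4579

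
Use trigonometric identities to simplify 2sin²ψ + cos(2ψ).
2sin²ψ + cos(2ψ) = 1 (using Double angle)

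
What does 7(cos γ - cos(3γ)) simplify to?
7(cos γ - cos(3γ)) = 7(2 sin(2γ) sin γ) (using Sum-to-product)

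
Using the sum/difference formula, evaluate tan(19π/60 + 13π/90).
tan(19π/60 + 13π/90) = (tan 19π/60 + tan 13π/90)/(1 - tan 19π/60 tan 13π/90) = 8.144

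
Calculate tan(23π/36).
tan(23π/36) = -2.145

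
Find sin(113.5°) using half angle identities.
sin(113.5°) = √((1 - cos 227°)/2) = 0.9171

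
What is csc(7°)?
csc(7°) = 8.206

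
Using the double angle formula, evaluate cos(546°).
cos(546°) = cos²273° - sin²273° = -0.9945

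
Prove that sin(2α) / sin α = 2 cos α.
LHS = 2 sin α cos α / sin α = 2 cos α = RHS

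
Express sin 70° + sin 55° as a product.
sin 70° + sin 55° = 2 sin(62.5°) cos(7.5°)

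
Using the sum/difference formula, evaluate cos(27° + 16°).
cos(27° + 16°) = cos 27° cos 16° - sin 27° sin 16° = 0.7314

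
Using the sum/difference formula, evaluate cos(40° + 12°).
cos(40° + 12°) = cos 40° cos 12° - sin 40° sin 12° = 0.6157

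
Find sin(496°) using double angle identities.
sin(496°) = 2 sin 248° cos 248° = 0.6947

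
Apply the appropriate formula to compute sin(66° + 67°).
sin(66° + 67°) = sin 66° cos 67° + cos 66° sin 67° = 0.7314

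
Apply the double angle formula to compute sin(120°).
sin(120°) = 2 sin 60° cos 60° = √3/2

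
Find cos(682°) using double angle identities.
cos(682°) = cos²341° - sin²341° = 0.788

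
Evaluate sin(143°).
sin(143°) = 0.6018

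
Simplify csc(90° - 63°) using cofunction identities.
csc(90° - 63°) = sec(63°)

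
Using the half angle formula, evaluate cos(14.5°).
cos(14.5°) = √((1 + cos 29°)/2) = 0.9681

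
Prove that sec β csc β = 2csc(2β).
RHS = 2/sin(2β) = 2/(2 sin β cos β) = 1/(sin β cos β) = (1/cos β)(1/sin β) = sec β csc β = LHS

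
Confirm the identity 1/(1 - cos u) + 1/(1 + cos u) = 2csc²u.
LHS = [(1 + cos u) + (1 - cos u)] / [(1 - cos u)(1 + cos u)] = 2/(1 - cos²u) = 2/sin²u = 2csc²u = RHS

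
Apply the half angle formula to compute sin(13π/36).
sin(13π/36) = √((1 - cos 13π/18)/2) = 0.9063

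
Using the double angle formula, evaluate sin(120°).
sin(120°) = 2 sin 60° cos 60° = √3/2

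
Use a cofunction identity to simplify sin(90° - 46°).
sin(90° - 46°) = cos(46°)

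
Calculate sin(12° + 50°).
sin(12° + 50°) = sin 12° cos 50° + cos 12° sin 50° = 0.8829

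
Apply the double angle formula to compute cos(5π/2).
cos(5π/2) = cos²5π/4 - sin²5π/4 = 0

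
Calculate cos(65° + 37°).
cos(65° + 37°) = cos 65° cos 37° - sin 65° sin 37° = -0.2079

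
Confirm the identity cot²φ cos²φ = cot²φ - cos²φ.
RHS = cos²φ/sin²φ - cos²φ = cos²φ(1/sin²φ - 1) = cos²φ · (1 - sin²φ)/sin²φ = cos²φ · cos²φ/sin²φ = cos²φ · cot²φ = LHS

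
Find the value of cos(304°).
cos(304°) = 0.5592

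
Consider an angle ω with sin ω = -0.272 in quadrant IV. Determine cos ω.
cos ω = √(1 - sin²ω) = 0.9623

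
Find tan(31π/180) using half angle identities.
tan(31π/180) = sin 31π/90 / (1 + cos 31π/90) = 0.6009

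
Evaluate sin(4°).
sin(4°) = 0.06976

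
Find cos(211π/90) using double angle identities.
cos(211π/90) = cos²211π/180 - sin²211π/180 = 0.4695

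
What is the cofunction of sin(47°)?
sin(47°) = cos(90° - 47°) = cos(43°)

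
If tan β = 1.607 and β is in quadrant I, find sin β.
sin β = 0.849 (using tan²β + 1 = sec²β)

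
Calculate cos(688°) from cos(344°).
cos(688°) = 2cos²344° - 1 = 0.848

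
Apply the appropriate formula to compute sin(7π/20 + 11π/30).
sin(7π/20 + 11π/30) = sin 7π/20 cos 11π/30 + cos 7π/20 sin 11π/30 = 0.7771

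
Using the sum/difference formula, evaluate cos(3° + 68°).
cos(3° + 68°) = cos 3° cos 68° - sin 3° sin 68° = 0.3256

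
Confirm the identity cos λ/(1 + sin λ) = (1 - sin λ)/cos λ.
RHS = (1 - sin λ)(1 + sin λ) / (cos λ(1 + sin λ)) = (1 - sin²λ) / (cos λ(1 + sin λ)) = cos²λ / (cos λ(1 + sin λ)) = cos λ/(1 + sin λ) = LHS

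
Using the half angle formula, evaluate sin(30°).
sin(30°) = √((1 - cos 60°)/2) = 1/2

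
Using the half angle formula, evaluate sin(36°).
sin(36°) = √((1 - cos 72°)/2) = 0.5878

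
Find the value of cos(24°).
cos(24°) = 0.9135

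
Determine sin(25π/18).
sin(25π/18) = -0.9397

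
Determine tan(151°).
tan(151°) = -0.5543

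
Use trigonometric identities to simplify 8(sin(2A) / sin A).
8(sin(2A) / sin A) = 8(2 cos A) (using Double angle)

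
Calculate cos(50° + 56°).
cos(50° + 56°) = cos 50° cos 56° - sin 50° sin 56° = -0.2756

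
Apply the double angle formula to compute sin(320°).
sin(320°) = 2 sin 160° cos 160° = -0.6428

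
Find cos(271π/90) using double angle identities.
cos(271π/90) = cos²271π/180 - sin²271π/180 = -0.9994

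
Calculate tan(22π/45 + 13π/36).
tan(22π/45 + 13π/36) = (tan 22π/45 + tan 13π/36)/(1 - tan 22π/45 tan 13π/36) = -0.5095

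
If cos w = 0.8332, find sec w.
sec w = 1/cos w = 1.2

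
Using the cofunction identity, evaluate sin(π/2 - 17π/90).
sin(π/2 - 17π/90) = cos(17π/90) = 0.829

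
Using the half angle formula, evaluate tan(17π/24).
tan(17π/24) = sin 17π/12 / (1 + cos 17π/12) = -1.303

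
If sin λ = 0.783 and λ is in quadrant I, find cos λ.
cos λ = 0.622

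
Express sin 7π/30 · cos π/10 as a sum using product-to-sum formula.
sin 7π/30 cos π/10 = (1/2)[sin(7π/30+π/10) + sin(7π/30-π/10)]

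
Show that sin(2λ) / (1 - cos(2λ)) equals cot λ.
LHS = 2 sin λ cos λ / (2sin²λ) = cos λ/sin λ = cot λ = RHS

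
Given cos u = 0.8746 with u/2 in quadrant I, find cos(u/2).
cos(u/2) = ±√((1 + cos u)/2); positive since u/2 ∈ QI, so cos(u/2) = 0.9681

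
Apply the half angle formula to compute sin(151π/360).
sin(151π/360) = √((1 - cos 151π/180)/2) = 0.9681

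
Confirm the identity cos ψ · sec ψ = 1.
LHS = cos ψ · (1/cos ψ) = 1 = RHS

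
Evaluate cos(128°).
cos(128°) = -0.6157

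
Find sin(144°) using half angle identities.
sin(144°) = √((1 - cos 288°)/2) = 0.5878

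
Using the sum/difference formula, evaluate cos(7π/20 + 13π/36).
cos(7π/20 + 13π/36) = cos 7π/20 cos 13π/36 - sin 7π/20 sin 13π/36 = -0.6157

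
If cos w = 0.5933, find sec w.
sec w = 1/cos w = 1.685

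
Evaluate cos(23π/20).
cos(23π/20) = -0.891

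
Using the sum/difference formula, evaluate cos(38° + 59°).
cos(38° + 59°) = cos 38° cos 59° - sin 38° sin 59° = -0.1219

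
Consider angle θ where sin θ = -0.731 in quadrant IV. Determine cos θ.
cos θ = √(1 - sin²θ) = 0.6824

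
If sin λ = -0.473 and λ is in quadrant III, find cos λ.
cos λ = -0.8811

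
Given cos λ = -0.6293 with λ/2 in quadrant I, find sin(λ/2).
sin(λ/2) = ±√((1 - cos λ)/2); positive since λ/2 ∈ QI, so sin(λ/2) = 0.9026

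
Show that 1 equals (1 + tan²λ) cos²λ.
RHS = sec²λ · cos²λ = (1/cos²λ) · cos²λ = 1 = LHS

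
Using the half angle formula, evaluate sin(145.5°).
sin(145.5°) = √((1 - cos 291°)/2) = 0.5664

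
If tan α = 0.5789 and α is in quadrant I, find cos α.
cos α = 0.8654 (using tan²α + 1 = sec²α)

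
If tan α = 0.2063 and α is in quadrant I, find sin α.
sin α = 0.202 (using tan²α + 1 = sec²α)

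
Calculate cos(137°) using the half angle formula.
cos(137°) = -√((1 + cos 274°)/2) = -0.7314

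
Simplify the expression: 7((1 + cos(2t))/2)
7((1 + cos(2t))/2) = 7(cos²t) (using Power reduction)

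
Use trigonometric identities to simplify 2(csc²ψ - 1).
2(csc²ψ - 1) = 2(cot²ψ) (using Pythagorean identity)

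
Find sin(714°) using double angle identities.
sin(714°) = 2 sin 357° cos 357° = -0.1045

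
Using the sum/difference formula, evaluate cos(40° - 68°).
cos(40° - 68°) = cos 40° cos 68° + sin 40° sin 68° = 0.8829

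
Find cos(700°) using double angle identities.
cos(700°) = cos²350° - sin²350° = 0.9397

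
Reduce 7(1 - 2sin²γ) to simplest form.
7(1 - 2sin²γ) = 7(cos(2γ)) (using Double angle)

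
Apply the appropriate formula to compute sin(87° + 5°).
sin(87° + 5°) = sin 87° cos 5° + cos 87° sin 5° = 0.9994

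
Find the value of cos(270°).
cos(270°) = 0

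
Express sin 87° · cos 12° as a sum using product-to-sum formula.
sin 87° cos 12° = (1/2)[sin(87°+12°) + sin(87°-12°)]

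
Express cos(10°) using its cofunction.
cos(10°) = sin(90° - 10°) = sin(80°)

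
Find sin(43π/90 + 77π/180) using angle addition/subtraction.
sin(43π/90 + 77π/180) = sin 43π/90 cos 77π/180 + cos 43π/90 sin 77π/180 = 0.2924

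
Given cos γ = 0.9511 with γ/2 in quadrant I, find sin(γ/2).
sin(γ/2) = ±√((1 - cos γ)/2); positive since γ/2 ∈ QI, so sin(γ/2) = 0.1564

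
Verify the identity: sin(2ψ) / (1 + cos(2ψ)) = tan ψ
LHS = 2 sin ψ cos ψ / (2cos²ψ) = sin ψ/cos ψ = tan ψ = RHS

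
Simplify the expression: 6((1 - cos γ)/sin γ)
6((1 - cos γ)/sin γ) = 6(tan(γ/2)) (using Half angle)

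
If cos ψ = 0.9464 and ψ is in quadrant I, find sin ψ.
sin ψ = 0.323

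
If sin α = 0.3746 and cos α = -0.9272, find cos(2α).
cos(2α) = cos²α - sin²α = 0.7194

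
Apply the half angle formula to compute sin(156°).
sin(156°) = √((1 - cos 312°)/2) = 0.4067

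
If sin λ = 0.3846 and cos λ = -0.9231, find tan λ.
tan λ = sin λ / cos λ = -0.4166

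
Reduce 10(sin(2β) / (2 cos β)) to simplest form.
10(sin(2β) / (2 cos β)) = 10(sin β) (using Double angle)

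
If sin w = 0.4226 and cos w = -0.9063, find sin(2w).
sin(2w) = 2 sin w cos w = -0.766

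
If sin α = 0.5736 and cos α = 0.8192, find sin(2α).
sin(2α) = 2 sin α cos α = 0.9398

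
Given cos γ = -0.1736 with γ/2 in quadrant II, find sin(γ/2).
sin(γ/2) = ±√((1 - cos γ)/2); positive since γ/2 ∈ QII, so sin(γ/2) = 0.766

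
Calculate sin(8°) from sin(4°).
sin(8°) = 2 sin 4° cos 4° = 0.1392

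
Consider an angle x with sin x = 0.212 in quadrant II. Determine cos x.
cos x = ±√(1 - sin²x) = -0.9773 (negative in QII)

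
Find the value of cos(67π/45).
cos(67π/45) = -0.0349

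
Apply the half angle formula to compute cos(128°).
cos(128°) = -√((1 + cos 256°)/2) = -0.6157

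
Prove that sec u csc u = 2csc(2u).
RHS = 2/sin(2u) = 2/(2 sin u cos u) = 1/(sin u cos u) = (1/cos u)(1/sin u) = sec u csc u = LHS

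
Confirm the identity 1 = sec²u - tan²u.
RHS = 1/cos²u - sin²u/cos²u = (1 - sin²u)/cos²u = cos²u/cos²u = 1 = LHS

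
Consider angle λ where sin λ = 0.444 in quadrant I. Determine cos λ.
cos λ = √(1 - sin²λ) = 0.896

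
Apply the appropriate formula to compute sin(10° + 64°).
sin(10° + 64°) = sin 10° cos 64° + cos 10° sin 64° = 0.9613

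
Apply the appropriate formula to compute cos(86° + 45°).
cos(86° + 45°) = cos 86° cos 45° - sin 86° sin 45° = -0.6561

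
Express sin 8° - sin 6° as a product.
sin 8° - sin 6° = 2 cos(7°) sin(1°)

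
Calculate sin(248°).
sin(248°) = -0.9272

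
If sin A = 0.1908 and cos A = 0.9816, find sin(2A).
sin(2A) = 2 sin A cos A = 0.3746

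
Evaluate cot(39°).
cot(39°) = 1.235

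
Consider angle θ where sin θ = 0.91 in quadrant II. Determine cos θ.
cos θ = ±√(1 - sin²θ) = -0.4146 (negative in QII)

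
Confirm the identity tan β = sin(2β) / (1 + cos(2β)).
RHS = 2 sin β cos β / (2cos²β) = sin β/cos β = tan β = LHS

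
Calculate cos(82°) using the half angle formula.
cos(82°) = √((1 + cos 164°)/2) = 0.1392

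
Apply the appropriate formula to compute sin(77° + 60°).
sin(77° + 60°) = sin 77° cos 60° + cos 77° sin 60° = 0.682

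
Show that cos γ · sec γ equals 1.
LHS = cos γ · (1/cos γ) = 1 = RHS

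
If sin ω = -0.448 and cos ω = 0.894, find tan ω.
tan ω = sin ω / cos ω = -0.5011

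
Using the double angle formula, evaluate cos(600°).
cos(600°) = cos²300° - sin²300° = -1/2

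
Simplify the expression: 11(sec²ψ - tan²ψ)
11(sec²ψ - tan²ψ) = 11 (using Pythagorean identity)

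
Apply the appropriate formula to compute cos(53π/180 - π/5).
cos(53π/180 - π/5) = cos 53π/180 cos π/5 + sin 53π/180 sin π/5 = 0.9563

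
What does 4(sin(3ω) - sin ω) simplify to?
4(sin(3ω) - sin ω) = 4(2 cos(2ω) sin ω) (using Sum-to-product)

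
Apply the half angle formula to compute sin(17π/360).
sin(17π/360) = √((1 - cos 17π/180)/2) = 0.1478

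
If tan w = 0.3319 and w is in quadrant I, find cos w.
cos w = 0.9491 (using tan²w + 1 = sec²w)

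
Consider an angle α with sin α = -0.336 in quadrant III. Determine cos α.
cos α = ±√(1 - sin²α) = -0.9419 (negative in QIII)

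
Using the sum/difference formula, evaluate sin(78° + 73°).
sin(78° + 73°) = sin 78° cos 73° + cos 78° sin 73° = 0.4848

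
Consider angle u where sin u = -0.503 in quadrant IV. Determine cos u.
cos u = √(1 - sin²u) = 0.8643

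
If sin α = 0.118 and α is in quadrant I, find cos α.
cos α = 0.993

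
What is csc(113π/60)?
csc(113π/60) = -2.79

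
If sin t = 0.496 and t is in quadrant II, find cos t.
cos t = -0.8683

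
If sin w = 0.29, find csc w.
csc w = 1/sin w = 3.448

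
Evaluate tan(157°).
tan(157°) = -0.4245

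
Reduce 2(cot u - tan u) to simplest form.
2(cot u - tan u) = 2(2 cot(2u)) (using Double angle)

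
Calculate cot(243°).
cot(243°) = 0.5095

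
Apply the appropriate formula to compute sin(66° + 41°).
sin(66° + 41°) = sin 66° cos 41° + cos 66° sin 41° = 0.9563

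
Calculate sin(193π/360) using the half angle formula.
sin(193π/360) = √((1 - cos 193π/180)/2) = 0.9936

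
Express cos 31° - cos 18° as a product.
cos 31° - cos 18° = -2 sin(24.5°) sin(6.5°)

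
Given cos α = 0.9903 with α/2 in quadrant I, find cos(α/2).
cos(α/2) = ±√((1 + cos α)/2); positive since α/2 ∈ QI, so cos(α/2) = 0.9976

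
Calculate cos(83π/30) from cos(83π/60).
cos(83π/30) = cos²83π/60 - sin²83π/60 = -0.7431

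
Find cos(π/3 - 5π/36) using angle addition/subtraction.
cos(π/3 - 5π/36) = cos π/3 cos 5π/36 + sin π/3 sin 5π/36 = 0.8192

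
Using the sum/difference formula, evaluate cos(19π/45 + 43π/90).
cos(19π/45 + 43π/90) = cos 19π/45 cos 43π/90 - sin 19π/45 sin 43π/90 = -0.9511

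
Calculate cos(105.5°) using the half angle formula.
cos(105.5°) = -√((1 + cos 211°)/2) = -0.2672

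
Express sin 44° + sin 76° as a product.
sin 44° + sin 76° = 2 sin(60°) cos(-16°)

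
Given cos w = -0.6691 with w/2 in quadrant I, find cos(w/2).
cos(w/2) = ±√((1 + cos w)/2); positive since w/2 ∈ QI, so cos(w/2) = 0.4068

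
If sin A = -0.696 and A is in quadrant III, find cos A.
cos A = -0.718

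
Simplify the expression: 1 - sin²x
1 - sin²x = cos²x (using Pythagorean identity)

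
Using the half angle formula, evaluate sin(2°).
sin(2°) = √((1 - cos 4°)/2) = 0.0349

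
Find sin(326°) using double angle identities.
sin(326°) = 2 sin 163° cos 163° = -0.5592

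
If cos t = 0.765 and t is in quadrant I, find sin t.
sin t = 0.644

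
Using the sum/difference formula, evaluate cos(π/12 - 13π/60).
cos(π/12 - 13π/60) = cos π/12 cos 13π/60 + sin π/12 sin 13π/60 = 0.9135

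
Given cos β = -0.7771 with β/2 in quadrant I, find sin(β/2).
sin(β/2) = ±√((1 - cos β)/2); positive since β/2 ∈ QI, so sin(β/2) = 0.9426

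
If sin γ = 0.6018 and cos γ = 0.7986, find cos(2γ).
cos(2γ) = cos²γ - sin²γ = 0.2756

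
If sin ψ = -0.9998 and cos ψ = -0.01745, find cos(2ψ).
cos(2ψ) = cos²ψ - sin²ψ = -0.9993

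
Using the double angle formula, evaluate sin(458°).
sin(458°) = 2 sin 229° cos 229° = 0.9903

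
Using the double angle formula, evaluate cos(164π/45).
cos(164π/45) = cos²82π/45 - sin²82π/45 = 0.4384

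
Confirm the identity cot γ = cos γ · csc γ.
RHS = cos γ · (1/sin γ) = cos γ/sin γ = cot γ = LHS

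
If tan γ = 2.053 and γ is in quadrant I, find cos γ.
cos γ = 0.4379 (using tan²γ + 1 = sec²γ)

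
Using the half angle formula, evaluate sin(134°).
sin(134°) = √((1 - cos 268°)/2) = 0.7193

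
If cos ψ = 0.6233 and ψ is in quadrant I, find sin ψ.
sin ψ = 0.782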